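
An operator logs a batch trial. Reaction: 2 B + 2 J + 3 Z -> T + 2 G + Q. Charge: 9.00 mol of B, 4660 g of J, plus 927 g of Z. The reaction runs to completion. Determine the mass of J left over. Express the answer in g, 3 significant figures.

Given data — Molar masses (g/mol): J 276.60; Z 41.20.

n(B) = 9.000 mol
n(J) = 4660 / 276.60 = 16.85 mol
n(Z) = 927.0 / 41.20 = 22.50 mol
n/ν → B: 4.500, J: 8.425, Z: 7.500; B is limiting.
J consumed = (2/2) × 9.000 = 9.000 mol
J remaining = 16.85 − 9.000 = 7.850 mol
mass = 7.850 × 276.60 = 2171 g

2170 g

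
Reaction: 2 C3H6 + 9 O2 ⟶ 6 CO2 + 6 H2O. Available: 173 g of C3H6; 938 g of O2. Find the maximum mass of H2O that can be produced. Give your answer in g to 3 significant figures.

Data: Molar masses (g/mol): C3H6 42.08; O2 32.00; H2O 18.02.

n(C3H6) = 173.0 / 42.08 = 4.111 mol
n(O2) = 938.0 / 32.00 = 29.31 mol
n/ν for C3H6 = 4.111/2 = 2.056
n/ν for O2 = 29.31/9 = 3.257
Smallest n/ν is C3H6 → limiting reagent.
n(H2O) = (6/2) × 4.111 = 12.33 mol
mass = 12.33 × 18.02 = 222.2 g

222 g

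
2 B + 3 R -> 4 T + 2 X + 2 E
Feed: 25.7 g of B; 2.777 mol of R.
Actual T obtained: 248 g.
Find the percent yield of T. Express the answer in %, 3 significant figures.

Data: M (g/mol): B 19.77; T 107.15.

n(B) = 25.70 / 19.77 = 1.300 mol
n(R) = 2.777 mol
n/ν → B: 0.6500, R: 0.9257; B is limiting.
theoretical n(T) = (4/2) × 1.300 = 2.600 mol → 278.6 g
% yield = 248 / 278.6 × 100 = 89.02 %

89.0 %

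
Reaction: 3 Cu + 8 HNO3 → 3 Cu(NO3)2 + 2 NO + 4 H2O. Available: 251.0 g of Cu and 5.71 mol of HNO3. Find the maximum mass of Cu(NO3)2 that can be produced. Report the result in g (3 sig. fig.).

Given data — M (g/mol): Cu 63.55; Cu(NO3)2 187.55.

n(Cu) = 251.0 / 63.55 = 3.950 mol
n(HNO3) = 5.710 mol
n/ν for Cu = 3.950/3 = 1.317
n/ν for HNO3 = 5.710/8 = 0.7138
Smallest n/ν is HNO3 → limiting reagent.
n(Cu(NO3)2) = (3/8) × 5.710 = 2.141 mol
mass = 2.141 × 187.55 = 401.5 g

402 g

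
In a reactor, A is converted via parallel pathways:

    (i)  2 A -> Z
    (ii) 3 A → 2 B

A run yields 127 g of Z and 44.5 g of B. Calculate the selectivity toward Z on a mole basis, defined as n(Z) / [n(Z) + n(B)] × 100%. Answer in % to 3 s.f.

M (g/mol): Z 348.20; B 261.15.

68.2 %

n(Z) = 127 / 348.20 = 0.3647 mol
n(B) = 44.5 / 261.15 = 0.1704 mol
selectivity = 0.3647/(0.3647+0.1704) × 100 = 68.16 %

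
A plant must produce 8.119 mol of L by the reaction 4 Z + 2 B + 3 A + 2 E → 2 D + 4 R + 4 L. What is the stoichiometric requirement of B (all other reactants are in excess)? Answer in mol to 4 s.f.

n(L) = 8.119 mol
n(B) = (2/4) × 8.119 = 4.060 mol

4.060 mol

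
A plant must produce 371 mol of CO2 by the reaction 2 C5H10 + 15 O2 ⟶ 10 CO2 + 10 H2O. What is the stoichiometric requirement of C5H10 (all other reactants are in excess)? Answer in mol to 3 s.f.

n(CO2) = 371.0 mol
n(C5H10) = (2/10) × 371.0 = 74.20 mol

74.2 mol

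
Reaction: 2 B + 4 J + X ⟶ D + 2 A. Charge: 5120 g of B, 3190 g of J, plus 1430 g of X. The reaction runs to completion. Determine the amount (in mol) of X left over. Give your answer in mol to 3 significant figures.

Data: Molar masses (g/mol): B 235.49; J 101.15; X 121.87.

n(B) = 5120 / 235.49 = 21.74 mol
n(J) = 3190 / 101.15 = 31.54 mol
n(X) = 1430 / 121.87 = 11.73 mol
n/ν for B = 21.74/2 = 10.87
n/ν for J = 31.54/4 = 7.885
n/ν for X = 11.73/1 = 11.73
Smallest n/ν is J → limiting reagent.
X consumed = (1/4) × 31.54 = 7.885 mol
X remaining = 11.73 − 7.885 = 3.845 mol

3.85 mol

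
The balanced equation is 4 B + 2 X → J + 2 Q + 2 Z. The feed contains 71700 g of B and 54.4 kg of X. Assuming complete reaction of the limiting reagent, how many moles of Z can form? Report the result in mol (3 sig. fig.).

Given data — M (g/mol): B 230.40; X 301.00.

n(B) = 71700 / 230.40 = 311.2 mol
n(X) = 54.40×1000 / 301.00 = 180.7 mol
n/ν for B = 311.2/4 = 77.80
n/ν for X = 180.7/2 = 90.35
Smallest n/ν is B → limiting reagent.
n(Z) = (2/4) × 311.2 = 155.6 mol

156 mol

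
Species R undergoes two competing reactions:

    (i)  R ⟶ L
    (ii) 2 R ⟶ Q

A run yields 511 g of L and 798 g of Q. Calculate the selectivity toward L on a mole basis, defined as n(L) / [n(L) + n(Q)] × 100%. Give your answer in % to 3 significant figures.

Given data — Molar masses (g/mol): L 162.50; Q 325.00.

56.2 %

n(L) = 511 / 162.50 = 3.145 mol
n(Q) = 798 / 325.00 = 2.455 mol
selectivity = 3.145/(3.145+2.455) × 100 = 56.16 %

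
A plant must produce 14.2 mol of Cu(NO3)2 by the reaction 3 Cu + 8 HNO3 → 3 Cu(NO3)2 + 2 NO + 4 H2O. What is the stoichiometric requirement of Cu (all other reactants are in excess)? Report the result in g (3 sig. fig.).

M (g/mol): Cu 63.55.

902 g

n(Cu(NO3)2) = 14.20 mol
n(Cu) = (3/3) × 14.20 = 14.20 mol
mass = 14.20 × 63.55 = 902.4 g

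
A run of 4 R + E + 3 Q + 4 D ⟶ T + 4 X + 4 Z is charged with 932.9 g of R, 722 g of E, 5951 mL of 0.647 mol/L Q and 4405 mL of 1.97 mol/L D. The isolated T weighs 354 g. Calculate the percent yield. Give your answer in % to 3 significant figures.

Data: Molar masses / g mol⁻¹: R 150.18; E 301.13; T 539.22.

51.2 %

n(R) = 932.9 / 150.18 = 6.212 mol
n(E) = 722.0 / 301.13 = 2.398 mol
n(Q) = 0.647 × 5951/1000 = 3.850 mol
n(D) = 1.97 × 4405/1000 = 8.678 mol
n/ν for R = 6.212/4 = 1.553
n/ν for E = 2.398/1 = 2.398
n/ν for Q = 3.850/3 = 1.283
n/ν for D = 8.678/4 = 2.170
Smallest n/ν is Q → limiting reagent.
theoretical n(T) = (1/3) × 3.850 = 1.283 mol → 691.8 g
% yield = 354 / 691.8 × 100 = 51.17 %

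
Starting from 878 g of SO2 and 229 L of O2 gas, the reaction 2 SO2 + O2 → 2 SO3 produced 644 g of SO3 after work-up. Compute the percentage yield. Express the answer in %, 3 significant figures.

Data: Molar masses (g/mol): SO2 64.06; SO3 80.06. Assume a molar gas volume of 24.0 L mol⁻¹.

58.7 %

n(SO2) = 878.0 / 64.06 = 13.71 mol
n(O2) = 229.0 / 24.0 = 9.542 mol
n/ν → SO2: 6.855, O2: 9.542; SO2 is limiting.
theoretical n(SO3) = (2/2) × 13.71 = 13.71 mol → 1098 g
% yield = 644 / 1098 × 100 = 58.65 %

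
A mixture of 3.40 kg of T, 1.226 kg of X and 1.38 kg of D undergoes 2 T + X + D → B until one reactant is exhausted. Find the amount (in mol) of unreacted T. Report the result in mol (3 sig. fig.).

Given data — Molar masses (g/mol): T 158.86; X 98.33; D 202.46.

n(T) = 3.400×1000 / 158.86 = 21.40 mol
n(X) = 1.226×1000 / 98.33 = 12.47 mol
n(D) = 1.380×1000 / 202.46 = 6.816 mol
n/ν for T = 21.40/2 = 10.70
n/ν for X = 12.47/1 = 12.47
n/ν for D = 6.816/1 = 6.816
Smallest n/ν is D → limiting reagent.
T consumed = (2/1) × 6.816 = 13.63 mol
T remaining = 21.40 − 13.63 = 7.770 mol

7.77 mol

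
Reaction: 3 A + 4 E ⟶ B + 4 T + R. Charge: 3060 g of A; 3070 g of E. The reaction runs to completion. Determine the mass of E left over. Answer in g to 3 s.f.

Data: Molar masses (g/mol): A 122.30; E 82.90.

304 g

n(A) = 3060 / 122.30 = 25.02 mol
n(E) = 3070 / 82.90 = 37.03 mol
n/ν for A = 25.02/3 = 8.340
n/ν for E = 37.03/4 = 9.258
Smallest n/ν is A → limiting reagent.
E consumed = (4/3) × 25.02 = 33.36 mol
E remaining = 37.03 − 33.36 = 3.670 mol
mass = 3.670 × 82.90 = 304.2 g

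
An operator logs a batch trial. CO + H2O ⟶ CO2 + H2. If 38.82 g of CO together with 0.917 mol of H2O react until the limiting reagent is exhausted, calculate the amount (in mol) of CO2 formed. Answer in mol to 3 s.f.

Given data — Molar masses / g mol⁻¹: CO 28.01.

n(CO) = 38.82 / 28.01 = 1.386 mol
n(H2O) = 0.9170 mol
n/ν → CO: 1.386, H2O: 0.9170; H2O is limiting.
n(CO2) = (1/1) × 0.9170 = 0.9170 mol

0.917 mol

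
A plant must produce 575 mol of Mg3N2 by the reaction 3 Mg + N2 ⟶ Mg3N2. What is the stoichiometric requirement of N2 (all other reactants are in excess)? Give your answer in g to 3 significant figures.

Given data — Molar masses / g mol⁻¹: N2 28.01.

16100 g

n(Mg3N2) = 575.0 mol
n(N2) = (1/1) × 575.0 = 575.0 mol
mass = 575.0 × 28.01 = 16110 g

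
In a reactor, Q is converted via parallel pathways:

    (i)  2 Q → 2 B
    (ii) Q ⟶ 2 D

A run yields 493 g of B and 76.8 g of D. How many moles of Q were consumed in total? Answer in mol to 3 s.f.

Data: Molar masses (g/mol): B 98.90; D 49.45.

n(B) = 493 / 98.90 = 4.985 mol
n(D) = 76.8 / 49.45 = 1.553 mol
n(Q) via (i) = (2/2)×4.985 = 4.985 mol
n(Q) via (ii) = (1/2)×1.553 = 0.7765 mol
total n(Q) = 4.985 + 0.7765 = 5.762 mol

5.76 mol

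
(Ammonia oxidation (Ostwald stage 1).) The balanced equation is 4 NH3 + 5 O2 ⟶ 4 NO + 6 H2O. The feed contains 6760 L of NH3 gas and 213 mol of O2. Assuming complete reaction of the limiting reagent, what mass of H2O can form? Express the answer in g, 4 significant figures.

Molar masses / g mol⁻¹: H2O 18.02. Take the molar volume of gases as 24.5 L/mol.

4606 g

n(NH3) = 6760 / 24.5 = 275.9 mol
n(O2) = 213.0 mol
n/ν for NH3 = 275.9/4 = 68.98
n/ν for O2 = 213.0/5 = 42.60
Smallest n/ν is O2 → limiting reagent.
n(H2O) = (6/5) × 213.0 = 255.6 mol
mass = 255.6 × 18.02 = 4606 g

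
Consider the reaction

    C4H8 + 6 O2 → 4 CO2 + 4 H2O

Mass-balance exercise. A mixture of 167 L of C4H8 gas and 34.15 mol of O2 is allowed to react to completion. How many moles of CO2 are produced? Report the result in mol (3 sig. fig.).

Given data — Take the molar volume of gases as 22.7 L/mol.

n(C4H8) = 167.0 / 22.7 = 7.357 mol
n(O2) = 34.15 mol
n/ν → C4H8: 7.357, O2: 5.692; O2 is limiting.
n(CO2) = (4/6) × 34.15 = 22.77 mol

22.8 mol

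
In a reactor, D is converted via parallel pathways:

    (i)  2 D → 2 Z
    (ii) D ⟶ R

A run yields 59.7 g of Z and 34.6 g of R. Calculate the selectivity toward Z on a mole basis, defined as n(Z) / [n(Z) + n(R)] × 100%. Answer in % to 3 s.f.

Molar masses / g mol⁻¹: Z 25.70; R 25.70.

63.3 %

n(Z) = 59.7 / 25.70 = 2.323 mol
n(R) = 34.6 / 25.70 = 1.346 mol
selectivity = 2.323/(2.323+1.346) × 100 = 63.31 %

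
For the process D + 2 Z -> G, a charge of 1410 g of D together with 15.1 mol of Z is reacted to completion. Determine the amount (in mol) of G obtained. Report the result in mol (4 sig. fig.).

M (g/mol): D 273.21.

n(D) = 1410 / 273.21 = 5.161 mol
n(Z) = 15.10 mol
n/ν for D = 5.161/1 = 5.161
n/ν for Z = 15.10/2 = 7.550
Smallest n/ν is D → limiting reagent.
n(G) = (1/1) × 5.161 = 5.161 mol

5.161 mol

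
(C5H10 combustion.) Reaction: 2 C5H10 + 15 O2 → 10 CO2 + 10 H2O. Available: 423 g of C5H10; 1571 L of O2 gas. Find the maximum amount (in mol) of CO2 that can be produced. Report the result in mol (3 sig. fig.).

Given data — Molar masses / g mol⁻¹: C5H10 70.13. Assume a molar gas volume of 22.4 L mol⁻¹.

30.2 mol

n(C5H10) = 423.0 / 70.13 = 6.032 mol
n(O2) = 1571 / 22.4 = 70.13 mol
n/ν → C5H10: 3.016, O2: 4.675; C5H10 is limiting.
n(CO2) = (10/2) × 6.032 = 30.16 mol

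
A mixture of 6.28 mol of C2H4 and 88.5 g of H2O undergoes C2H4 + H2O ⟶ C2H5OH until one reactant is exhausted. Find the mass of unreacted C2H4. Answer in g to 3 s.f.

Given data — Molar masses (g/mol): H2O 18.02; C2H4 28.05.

38.4 g

n(C2H4) = 6.280 mol
n(H2O) = 88.50 / 18.02 = 4.911 mol
n/ν for C2H4 = 6.280/1 = 6.280
n/ν for H2O = 4.911/1 = 4.911
Smallest n/ν is H2O → limiting reagent.
C2H4 consumed = (1/1) × 4.911 = 4.911 mol
C2H4 remaining = 6.280 − 4.911 = 1.369 mol
mass = 1.369 × 28.05 = 38.40 g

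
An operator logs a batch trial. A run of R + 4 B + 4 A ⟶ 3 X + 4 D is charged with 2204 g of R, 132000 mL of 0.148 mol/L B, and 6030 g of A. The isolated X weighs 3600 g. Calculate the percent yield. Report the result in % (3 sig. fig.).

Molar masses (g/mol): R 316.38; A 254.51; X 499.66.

49.2 %

n(R) = 2204 / 316.38 = 6.966 mol
n(B) = 0.148 × 132000/1000 = 19.54 mol
n(A) = 6030 / 254.51 = 23.69 mol
n/ν → R: 6.966, B: 4.885, A: 5.923; B is limiting.
theoretical n(X) = (3/4) × 19.54 = 14.66 mol → 7325 g
% yield = 3600 / 7325 × 100 = 49.15 %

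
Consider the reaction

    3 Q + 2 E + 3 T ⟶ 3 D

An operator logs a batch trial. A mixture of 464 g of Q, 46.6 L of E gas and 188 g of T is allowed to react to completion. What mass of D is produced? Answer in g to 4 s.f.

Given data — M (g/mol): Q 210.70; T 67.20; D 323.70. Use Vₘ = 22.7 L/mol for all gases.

712.8 g

n(Q) = 464.0 / 210.70 = 2.202 mol
n(E) = 46.60 / 22.7 = 2.053 mol
n(T) = 188.0 / 67.20 = 2.798 mol
n/ν for Q = 2.202/3 = 0.7340
n/ν for E = 2.053/2 = 1.027
n/ν for T = 2.798/3 = 0.9327
Smallest n/ν is Q → limiting reagent.
n(D) = (3/3) × 2.202 = 2.202 mol
mass = 2.202 × 323.70 = 712.8 g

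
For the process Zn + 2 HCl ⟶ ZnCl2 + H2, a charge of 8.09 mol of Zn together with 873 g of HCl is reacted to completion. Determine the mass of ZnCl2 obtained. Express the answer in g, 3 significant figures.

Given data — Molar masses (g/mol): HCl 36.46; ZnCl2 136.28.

1100 g

n(Zn) = 8.090 mol
n(HCl) = 873.0 / 36.46 = 23.94 mol
n/ν for Zn = 8.090/1 = 8.090
n/ν for HCl = 23.94/2 = 11.97
Smallest n/ν is Zn → limiting reagent.
n(ZnCl2) = (1/1) × 8.090 = 8.090 mol
mass = 8.090 × 136.28 = 1103 g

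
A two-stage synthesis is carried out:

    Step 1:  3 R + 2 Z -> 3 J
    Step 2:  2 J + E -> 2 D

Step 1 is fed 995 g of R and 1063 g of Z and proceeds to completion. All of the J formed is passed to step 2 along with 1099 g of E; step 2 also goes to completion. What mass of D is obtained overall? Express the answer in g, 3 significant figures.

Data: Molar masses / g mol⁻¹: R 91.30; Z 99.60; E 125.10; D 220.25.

2400 g

Step 1:
n(R) = 995.0 / 91.30 = 10.90 mol
n(Z) = 1063 / 99.60 = 10.67 mol
n/ν for R = 10.90/3 = 3.633
n/ν for Z = 10.67/2 = 5.335
Smallest n/ν is R → limiting reagent.
n(J) produced = (3/3) × 10.90 = 10.90 mol
Step 2:
n(J) available = 10.90 mol
n(E) = 1099 / 125.10 = 8.785 mol
n/ν for J = 10.90/2 = 5.450
n/ν for E = 8.785/1 = 8.785
Smallest n/ν is J → limiting reagent.
n(D) = (2/2) × 10.90 = 10.90 mol
mass = 10.90 × 220.25 = 2401 g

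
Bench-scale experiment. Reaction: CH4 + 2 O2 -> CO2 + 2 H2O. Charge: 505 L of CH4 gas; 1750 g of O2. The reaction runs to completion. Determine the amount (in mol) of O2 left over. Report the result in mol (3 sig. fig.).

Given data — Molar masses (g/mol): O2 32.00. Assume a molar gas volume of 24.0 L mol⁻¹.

n(CH4) = 505.0 / 24.0 = 21.04 mol
n(O2) = 1750 / 32.00 = 54.69 mol
n/ν for CH4 = 21.04/1 = 21.04
n/ν for O2 = 54.69/2 = 27.35
Smallest n/ν is CH4 → limiting reagent.
O2 consumed = (2/1) × 21.04 = 42.08 mol
O2 remaining = 54.69 − 42.08 = 12.61 mol

12.6 mol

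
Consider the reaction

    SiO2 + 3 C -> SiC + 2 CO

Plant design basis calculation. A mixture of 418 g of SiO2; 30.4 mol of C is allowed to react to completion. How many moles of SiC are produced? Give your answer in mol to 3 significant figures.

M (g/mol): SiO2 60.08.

n(SiO2) = 418.0 / 60.08 = 6.957 mol
n(C) = 30.40 mol
n/ν for SiO2 = 6.957/1 = 6.957
n/ν for C = 30.40/3 = 10.13
Smallest n/ν is SiO2 → limiting reagent.
n(SiC) = (1/1) × 6.957 = 6.957 mol

6.96 mol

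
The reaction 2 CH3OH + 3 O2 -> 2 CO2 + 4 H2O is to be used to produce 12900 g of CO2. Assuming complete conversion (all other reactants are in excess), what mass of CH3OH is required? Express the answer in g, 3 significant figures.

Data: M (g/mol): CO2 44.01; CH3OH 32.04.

n(CO2) = 12900 / 44.01 = 293.1 mol
n(CH3OH) = (2/2) × 293.1 = 293.1 mol
mass = 293.1 × 32.04 = 9391 g

9390 g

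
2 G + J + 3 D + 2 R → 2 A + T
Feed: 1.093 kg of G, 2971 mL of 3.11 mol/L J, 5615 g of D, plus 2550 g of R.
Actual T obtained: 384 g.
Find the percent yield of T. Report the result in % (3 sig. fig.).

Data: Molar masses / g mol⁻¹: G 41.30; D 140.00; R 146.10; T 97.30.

n(G) = 1.093×1000 / 41.30 = 26.46 mol
n(J) = 3.11 × 2971/1000 = 9.240 mol
n(D) = 5615 / 140.00 = 40.11 mol
n(R) = 2550 / 146.10 = 17.45 mol
n/ν for G = 26.46/2 = 13.23
n/ν for J = 9.240/1 = 9.240
n/ν for D = 40.11/3 = 13.37
n/ν for R = 17.45/2 = 8.725
Smallest n/ν is R → limiting reagent.
theoretical n(T) = (1/2) × 17.45 = 8.725 mol → 848.9 g
% yield = 384 / 848.9 × 100 = 45.24 %

45.2 %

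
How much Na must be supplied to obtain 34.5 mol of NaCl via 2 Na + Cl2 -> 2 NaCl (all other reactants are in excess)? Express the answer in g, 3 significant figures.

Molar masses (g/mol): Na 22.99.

n(NaCl) = 34.50 mol
n(Na) = (2/2) × 34.50 = 34.50 mol
mass = 34.50 × 22.99 = 793.2 g

793 g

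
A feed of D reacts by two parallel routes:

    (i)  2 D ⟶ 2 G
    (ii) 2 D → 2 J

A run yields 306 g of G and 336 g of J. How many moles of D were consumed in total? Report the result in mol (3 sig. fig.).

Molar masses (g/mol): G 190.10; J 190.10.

3.38 mol

n(G) = 306 / 190.10 = 1.610 mol
n(J) = 336 / 190.10 = 1.767 mol
n(D) via (i) = (2/2)×1.610 = 1.610 mol
n(D) via (ii) = (2/2)×1.767 = 1.767 mol
total n(D) = 1.610 + 1.767 = 3.377 mol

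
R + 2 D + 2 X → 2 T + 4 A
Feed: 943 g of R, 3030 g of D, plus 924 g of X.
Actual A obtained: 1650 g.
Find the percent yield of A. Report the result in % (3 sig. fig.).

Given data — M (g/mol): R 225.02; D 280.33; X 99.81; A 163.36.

n(R) = 943.0 / 225.02 = 4.191 mol
n(D) = 3030 / 280.33 = 10.81 mol
n(X) = 924.0 / 99.81 = 9.258 mol
n/ν for R = 4.191/1 = 4.191
n/ν for D = 10.81/2 = 5.405
n/ν for X = 9.258/2 = 4.629
Smallest n/ν is R → limiting reagent.
theoretical n(A) = (4/1) × 4.191 = 16.76 mol → 2738 g
% yield = 1650 / 2738 × 100 = 60.26 %

60.3 %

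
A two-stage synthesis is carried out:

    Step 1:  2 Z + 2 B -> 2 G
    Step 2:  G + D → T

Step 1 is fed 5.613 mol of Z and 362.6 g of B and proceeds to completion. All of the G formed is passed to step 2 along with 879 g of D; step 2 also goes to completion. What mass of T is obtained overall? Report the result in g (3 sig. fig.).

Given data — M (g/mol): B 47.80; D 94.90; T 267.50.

1500 g

Step 1:
n(Z) = 5.613 mol
n(B) = 362.6 / 47.80 = 7.586 mol
n/ν for Z = 5.613/2 = 2.807
n/ν for B = 7.586/2 = 3.793
Smallest n/ν is Z → limiting reagent.
n(G) produced = (2/2) × 5.613 = 5.613 mol
Step 2:
n(G) available = 5.613 mol
n(D) = 879.0 / 94.90 = 9.262 mol
n/ν for G = 5.613/1 = 5.613
n/ν for D = 9.262/1 = 9.262
Smallest n/ν is G → limiting reagent.
n(T) = (1/1) × 5.613 = 5.613 mol
mass = 5.613 × 267.50 = 1501 g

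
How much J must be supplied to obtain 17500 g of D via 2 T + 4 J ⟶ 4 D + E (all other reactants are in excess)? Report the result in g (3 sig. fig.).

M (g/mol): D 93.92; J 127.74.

n(D) = 17500 / 93.92 = 186.3 mol
n(J) = (4/4) × 186.3 = 186.3 mol
mass = 186.3 × 127.74 = 23800 g

23800 g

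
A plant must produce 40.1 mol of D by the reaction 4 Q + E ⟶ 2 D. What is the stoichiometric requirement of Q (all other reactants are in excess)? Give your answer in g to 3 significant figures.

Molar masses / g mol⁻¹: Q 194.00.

n(D) = 40.10 mol
n(Q) = (4/2) × 40.10 = 80.20 mol
mass = 80.20 × 194.00 = 15560 g

15600 g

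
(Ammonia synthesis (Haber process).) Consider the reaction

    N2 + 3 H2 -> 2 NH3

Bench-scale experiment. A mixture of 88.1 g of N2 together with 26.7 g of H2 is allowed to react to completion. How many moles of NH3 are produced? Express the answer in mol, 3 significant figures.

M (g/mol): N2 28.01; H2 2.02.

6.29 mol

n(N2) = 88.10 / 28.01 = 3.145 mol
n(H2) = 26.70 / 2.02 = 13.22 mol
n/ν → N2: 3.145, H2: 4.407; N2 is limiting.
n(NH3) = (2/1) × 3.145 = 6.290 mol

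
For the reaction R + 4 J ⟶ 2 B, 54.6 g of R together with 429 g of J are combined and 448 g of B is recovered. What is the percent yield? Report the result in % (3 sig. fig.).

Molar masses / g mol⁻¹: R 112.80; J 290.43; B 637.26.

n(R) = 54.60 / 112.80 = 0.4840 mol
n(J) = 429.0 / 290.43 = 1.477 mol
n/ν for R = 0.4840/1 = 0.4840
n/ν for J = 1.477/4 = 0.3693
Smallest n/ν is J → limiting reagent.
theoretical n(B) = (2/4) × 1.477 = 0.7385 mol → 470.6 g
% yield = 448 / 470.6 × 100 = 95.20 %

95.2 %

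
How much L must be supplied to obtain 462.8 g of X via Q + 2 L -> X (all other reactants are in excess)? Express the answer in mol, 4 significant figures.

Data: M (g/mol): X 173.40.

n(X) = 462.8 / 173.40 = 2.669 mol
n(L) = (2/1) × 2.669 = 5.338 mol

5.338 mol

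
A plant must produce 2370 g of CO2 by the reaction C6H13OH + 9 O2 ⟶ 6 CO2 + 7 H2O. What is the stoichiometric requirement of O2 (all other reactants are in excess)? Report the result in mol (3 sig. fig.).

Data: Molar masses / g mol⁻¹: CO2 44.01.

80.8 mol

n(CO2) = 2370 / 44.01 = 53.85 mol
n(O2) = (9/6) × 53.85 = 80.78 mol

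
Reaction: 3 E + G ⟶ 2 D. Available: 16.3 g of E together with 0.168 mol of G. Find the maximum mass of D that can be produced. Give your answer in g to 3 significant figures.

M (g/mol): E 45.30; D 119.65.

n(E) = 16.30 / 45.30 = 0.3598 mol
n(G) = 0.1680 mol
n/ν → E: 0.1199, G: 0.1680; E is limiting.
n(D) = (2/3) × 0.3598 = 0.2399 mol
mass = 0.2399 × 119.65 = 28.70 g

28.7 g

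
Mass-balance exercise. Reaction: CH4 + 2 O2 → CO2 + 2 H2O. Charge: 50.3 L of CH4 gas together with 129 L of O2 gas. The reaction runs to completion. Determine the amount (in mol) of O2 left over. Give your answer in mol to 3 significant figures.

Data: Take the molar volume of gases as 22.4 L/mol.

n(CH4) = 50.30 / 22.4 = 2.246 mol
n(O2) = 129.0 / 22.4 = 5.759 mol
n/ν for CH4 = 2.246/1 = 2.246
n/ν for O2 = 5.759/2 = 2.880
Smallest n/ν is CH4 → limiting reagent.
O2 consumed = (2/1) × 2.246 = 4.492 mol
O2 remaining = 5.759 − 4.492 = 1.267 mol

1.27 mol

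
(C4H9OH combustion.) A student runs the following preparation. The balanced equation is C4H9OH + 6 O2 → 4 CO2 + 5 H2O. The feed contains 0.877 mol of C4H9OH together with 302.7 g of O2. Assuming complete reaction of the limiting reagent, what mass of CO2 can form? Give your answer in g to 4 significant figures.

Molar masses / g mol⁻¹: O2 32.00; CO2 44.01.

154.4 g

n(C4H9OH) = 0.8770 mol
n(O2) = 302.7 / 32.00 = 9.459 mol
n/ν for C4H9OH = 0.8770/1 = 0.8770
n/ν for O2 = 9.459/6 = 1.577
Smallest n/ν is C4H9OH → limiting reagent.
n(CO2) = (4/1) × 0.8770 = 3.508 mol
mass = 3.508 × 44.01 = 154.4 g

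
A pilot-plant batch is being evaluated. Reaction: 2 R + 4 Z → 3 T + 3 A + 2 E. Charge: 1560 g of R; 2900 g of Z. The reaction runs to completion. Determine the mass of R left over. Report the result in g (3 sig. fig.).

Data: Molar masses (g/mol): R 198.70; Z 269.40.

491 g

n(R) = 1560 / 198.70 = 7.851 mol
n(Z) = 2900 / 269.40 = 10.76 mol
n/ν for R = 7.851/2 = 3.926
n/ν for Z = 10.76/4 = 2.690
Smallest n/ν is Z → limiting reagent.
R consumed = (2/4) × 10.76 = 5.380 mol
R remaining = 7.851 − 5.380 = 2.471 mol
mass = 2.471 × 198.70 = 491.0 g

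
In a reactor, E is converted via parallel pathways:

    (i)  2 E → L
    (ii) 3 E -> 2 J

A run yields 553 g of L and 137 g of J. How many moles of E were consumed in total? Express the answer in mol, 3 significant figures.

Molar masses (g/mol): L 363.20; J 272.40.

n(L) = 553 / 363.20 = 1.523 mol
n(J) = 137 / 272.40 = 0.5029 mol
n(E) via (i) = (2/1)×1.523 = 3.046 mol
n(E) via (ii) = (3/2)×0.5029 = 0.7544 mol
total n(E) = 3.046 + 0.7544 = 3.800 mol

3.80 mol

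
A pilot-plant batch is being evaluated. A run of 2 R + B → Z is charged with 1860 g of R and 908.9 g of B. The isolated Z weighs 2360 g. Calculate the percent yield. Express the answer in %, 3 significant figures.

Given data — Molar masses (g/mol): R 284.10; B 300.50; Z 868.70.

89.8 %

n(R) = 1860 / 284.10 = 6.547 mol
n(B) = 908.9 / 300.50 = 3.025 mol
n/ν for R = 6.547/2 = 3.274
n/ν for B = 3.025/1 = 3.025
Smallest n/ν is B → limiting reagent.
theoretical n(Z) = (1/1) × 3.025 = 3.025 mol → 2628 g
% yield = 2360 / 2628 × 100 = 89.80 %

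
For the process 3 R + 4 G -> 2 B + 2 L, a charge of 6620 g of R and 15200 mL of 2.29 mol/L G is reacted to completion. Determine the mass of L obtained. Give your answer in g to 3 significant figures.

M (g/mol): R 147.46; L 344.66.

6000 g

n(R) = 6620 / 147.46 = 44.89 mol
n(G) = 2.29 × 15200/1000 = 34.81 mol
n/ν → R: 14.96, G: 8.703; G is limiting.
n(L) = (2/4) × 34.81 = 17.41 mol
mass = 17.41 × 344.66 = 6001 g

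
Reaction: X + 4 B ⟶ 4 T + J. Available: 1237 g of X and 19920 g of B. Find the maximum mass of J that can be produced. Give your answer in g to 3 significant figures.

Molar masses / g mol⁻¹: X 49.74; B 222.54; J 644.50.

n(X) = 1237 / 49.74 = 24.87 mol
n(B) = 19920 / 222.54 = 89.51 mol
n/ν for X = 24.87/1 = 24.87
n/ν for B = 89.51/4 = 22.38
Smallest n/ν is B → limiting reagent.
n(J) = (1/4) × 89.51 = 22.38 mol
mass = 22.38 × 644.50 = 14420 g

14400 g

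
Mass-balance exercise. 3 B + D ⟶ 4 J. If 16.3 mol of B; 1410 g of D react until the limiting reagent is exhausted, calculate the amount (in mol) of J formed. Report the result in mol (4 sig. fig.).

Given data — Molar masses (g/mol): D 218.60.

n(B) = 16.30 mol
n(D) = 1410 / 218.60 = 6.450 mol
n/ν → B: 5.433, D: 6.450; B is limiting.
n(J) = (4/3) × 16.30 = 21.73 mol

21.73 mol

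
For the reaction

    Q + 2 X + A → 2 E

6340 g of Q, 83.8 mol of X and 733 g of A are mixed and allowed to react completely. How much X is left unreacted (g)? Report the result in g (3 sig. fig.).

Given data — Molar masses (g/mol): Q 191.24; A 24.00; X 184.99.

4200 g

n(Q) = 6340 / 191.24 = 33.15 mol
n(X) = 83.80 mol
n(A) = 733.0 / 24.00 = 30.54 mol
n/ν → Q: 33.15, X: 41.90, A: 30.54; A is limiting.
X consumed = (2/1) × 30.54 = 61.08 mol
X remaining = 83.80 − 61.08 = 22.72 mol
mass = 22.72 × 184.99 = 4203 g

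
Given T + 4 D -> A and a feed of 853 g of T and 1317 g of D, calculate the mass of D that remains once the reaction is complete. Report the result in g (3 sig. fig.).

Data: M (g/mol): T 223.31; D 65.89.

n(T) = 853.0 / 223.31 = 3.820 mol
n(D) = 1317 / 65.89 = 19.99 mol
n/ν → T: 3.820, D: 4.998; T is limiting.
D consumed = (4/1) × 3.820 = 15.28 mol
D remaining = 19.99 − 15.28 = 4.710 mol
mass = 4.710 × 65.89 = 310.3 g

310 g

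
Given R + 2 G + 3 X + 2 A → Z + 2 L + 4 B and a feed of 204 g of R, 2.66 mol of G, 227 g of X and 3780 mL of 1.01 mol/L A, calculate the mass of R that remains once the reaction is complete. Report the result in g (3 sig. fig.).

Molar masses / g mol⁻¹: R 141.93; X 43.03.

n(R) = 204.0 / 141.93 = 1.437 mol
n(G) = 2.660 mol
n(X) = 227.0 / 43.03 = 5.275 mol
n(A) = 1.01 × 3780/1000 = 3.818 mol
n/ν for R = 1.437/1 = 1.437
n/ν for G = 2.660/2 = 1.330
n/ν for X = 5.275/3 = 1.758
n/ν for A = 3.818/2 = 1.909
Smallest n/ν is G → limiting reagent.
R consumed = (1/2) × 2.660 = 1.330 mol
R remaining = 1.437 − 1.330 = 0.1070 mol
mass = 0.1070 × 141.93 = 15.19 g

15.2 g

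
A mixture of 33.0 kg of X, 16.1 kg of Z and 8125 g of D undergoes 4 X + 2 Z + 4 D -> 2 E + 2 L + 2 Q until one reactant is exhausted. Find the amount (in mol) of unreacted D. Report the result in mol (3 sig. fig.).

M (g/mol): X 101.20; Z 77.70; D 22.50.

35.0 mol

n(X) = 33.00×1000 / 101.20 = 326.1 mol
n(Z) = 16.10×1000 / 77.70 = 207.2 mol
n(D) = 8125 / 22.50 = 361.1 mol
n/ν for X = 326.1/4 = 81.53
n/ν for Z = 207.2/2 = 103.6
n/ν for D = 361.1/4 = 90.28
Smallest n/ν is X → limiting reagent.
D consumed = (4/4) × 326.1 = 326.1 mol
D remaining = 361.1 − 326.1 = 35.00 mol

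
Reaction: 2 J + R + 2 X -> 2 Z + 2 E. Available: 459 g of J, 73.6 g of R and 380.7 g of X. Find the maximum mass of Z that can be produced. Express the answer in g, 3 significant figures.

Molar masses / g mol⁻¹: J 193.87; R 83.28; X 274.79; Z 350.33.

485 g

n(J) = 459.0 / 193.87 = 2.368 mol
n(R) = 73.60 / 83.28 = 0.8838 mol
n(X) = 380.7 / 274.79 = 1.385 mol
n/ν → J: 1.184, R: 0.8838, X: 0.6925; X is limiting.
n(Z) = (2/2) × 1.385 = 1.385 mol
mass = 1.385 × 350.33 = 485.2 g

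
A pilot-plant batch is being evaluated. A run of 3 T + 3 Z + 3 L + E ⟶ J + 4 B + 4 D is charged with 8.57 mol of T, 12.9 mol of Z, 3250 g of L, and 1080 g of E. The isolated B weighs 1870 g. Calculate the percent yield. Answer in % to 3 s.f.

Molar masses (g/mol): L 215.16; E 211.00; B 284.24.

57.6 %

n(T) = 8.570 mol
n(Z) = 12.90 mol
n(L) = 3250 / 215.16 = 15.11 mol
n(E) = 1080 / 211.00 = 5.118 mol
n/ν for T = 8.570/3 = 2.857
n/ν for Z = 12.90/3 = 4.300
n/ν for L = 15.11/3 = 5.037
n/ν for E = 5.118/1 = 5.118
Smallest n/ν is T → limiting reagent.
theoretical n(B) = (4/3) × 8.570 = 11.43 mol → 3249 g
% yield = 1870 / 3249 × 100 = 57.56 %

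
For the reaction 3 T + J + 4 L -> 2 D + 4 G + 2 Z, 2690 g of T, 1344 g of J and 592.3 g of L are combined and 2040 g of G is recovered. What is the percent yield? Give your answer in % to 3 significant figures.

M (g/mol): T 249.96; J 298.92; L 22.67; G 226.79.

n(T) = 2690 / 249.96 = 10.76 mol
n(J) = 1344 / 298.92 = 4.496 mol
n(L) = 592.3 / 22.67 = 26.13 mol
n/ν for T = 10.76/3 = 3.587
n/ν for J = 4.496/1 = 4.496
n/ν for L = 26.13/4 = 6.533
Smallest n/ν is T → limiting reagent.
theoretical n(G) = (4/3) × 10.76 = 14.35 mol → 3254 g
% yield = 2040 / 3254 × 100 = 62.69 %

62.7 %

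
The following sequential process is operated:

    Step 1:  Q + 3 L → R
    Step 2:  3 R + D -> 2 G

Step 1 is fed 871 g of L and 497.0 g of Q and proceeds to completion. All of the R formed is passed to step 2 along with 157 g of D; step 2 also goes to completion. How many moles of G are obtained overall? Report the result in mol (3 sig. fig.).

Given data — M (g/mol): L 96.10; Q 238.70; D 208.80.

Step 1:
n(L) = 871.0 / 96.10 = 9.063 mol
n(Q) = 497.0 / 238.70 = 2.082 mol
n/ν → L: 3.021, Q: 2.082; Q is limiting.
n(R) produced = (1/1) × 2.082 = 2.082 mol
Step 2:
n(R) available = 2.082 mol
n(D) = 157.0 / 208.80 = 0.7519 mol
n/ν → R: 0.6940, D: 0.7519; R is limiting.
n(G) = (2/3) × 2.082 = 1.388 mol

1.39 mol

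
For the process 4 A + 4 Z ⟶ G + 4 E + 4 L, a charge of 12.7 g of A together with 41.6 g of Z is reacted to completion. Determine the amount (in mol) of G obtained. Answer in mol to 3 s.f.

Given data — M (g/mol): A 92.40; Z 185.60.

0.0344 mol

n(A) = 12.70 / 92.40 = 0.1374 mol
n(Z) = 41.60 / 185.60 = 0.2241 mol
n/ν for A = 0.1374/4 = 0.03435
n/ν for Z = 0.2241/4 = 0.05603
Smallest n/ν is A → limiting reagent.
n(G) = (1/4) × 0.1374 = 0.03435 mol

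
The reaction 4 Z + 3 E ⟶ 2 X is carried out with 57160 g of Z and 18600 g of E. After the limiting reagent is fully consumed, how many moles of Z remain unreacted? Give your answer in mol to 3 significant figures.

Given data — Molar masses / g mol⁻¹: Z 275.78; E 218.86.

94.0 mol

n(Z) = 57160 / 275.78 = 207.3 mol
n(E) = 18600 / 218.86 = 84.99 mol
n/ν for Z = 207.3/4 = 51.83
n/ν for E = 84.99/3 = 28.33
Smallest n/ν is E → limiting reagent.
Z consumed = (4/3) × 84.99 = 113.3 mol
Z remaining = 207.3 − 113.3 = 94.00 mol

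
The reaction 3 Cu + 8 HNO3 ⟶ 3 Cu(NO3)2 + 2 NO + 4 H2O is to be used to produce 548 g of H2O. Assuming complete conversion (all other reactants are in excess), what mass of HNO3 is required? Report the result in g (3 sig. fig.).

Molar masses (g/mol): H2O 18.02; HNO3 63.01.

3830 g

n(H2O) = 548 / 18.02 = 30.41 mol
n(HNO3) = (8/4) × 30.41 = 60.82 mol
mass = 60.82 × 63.01 = 3832 g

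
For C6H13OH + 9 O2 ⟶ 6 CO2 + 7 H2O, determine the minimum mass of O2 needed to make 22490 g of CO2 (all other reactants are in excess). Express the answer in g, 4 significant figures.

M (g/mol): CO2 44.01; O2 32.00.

24530 g

n(CO2) = 22490 / 44.01 = 511.0 mol
n(O2) = (9/6) × 511.0 = 766.5 mol
mass = 766.5 × 32.00 = 24530 g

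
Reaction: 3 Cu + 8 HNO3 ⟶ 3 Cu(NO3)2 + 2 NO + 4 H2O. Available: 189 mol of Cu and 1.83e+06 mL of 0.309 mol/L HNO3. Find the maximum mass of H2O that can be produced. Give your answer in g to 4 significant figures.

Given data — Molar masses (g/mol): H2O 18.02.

n(Cu) = 189.0 mol
n(HNO3) = 0.309 × 1.83e+06/1000 = 565.5 mol
n/ν for Cu = 189.0/3 = 63.00
n/ν for HNO3 = 565.5/8 = 70.69
Smallest n/ν is Cu → limiting reagent.
n(H2O) = (4/3) × 189.0 = 252.0 mol
mass = 252.0 × 18.02 = 4541 g

4541 g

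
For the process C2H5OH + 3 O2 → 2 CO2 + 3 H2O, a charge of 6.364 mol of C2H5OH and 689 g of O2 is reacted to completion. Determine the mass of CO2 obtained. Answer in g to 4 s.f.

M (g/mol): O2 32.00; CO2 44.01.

560.2 g

n(C2H5OH) = 6.364 mol
n(O2) = 689.0 / 32.00 = 21.53 mol
n/ν for C2H5OH = 6.364/1 = 6.364
n/ν for O2 = 21.53/3 = 7.177
Smallest n/ν is C2H5OH → limiting reagent.
n(CO2) = (2/1) × 6.364 = 12.73 mol
mass = 12.73 × 44.01 = 560.2 g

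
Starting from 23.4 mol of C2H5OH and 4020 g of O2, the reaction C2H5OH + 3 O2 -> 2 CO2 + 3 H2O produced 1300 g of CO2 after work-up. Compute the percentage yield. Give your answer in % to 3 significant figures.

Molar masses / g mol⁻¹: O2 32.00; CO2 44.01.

63.1 %

n(C2H5OH) = 23.40 mol
n(O2) = 4020 / 32.00 = 125.6 mol
n/ν for C2H5OH = 23.40/1 = 23.40
n/ν for O2 = 125.6/3 = 41.87
Smallest n/ν is C2H5OH → limiting reagent.
theoretical n(CO2) = (2/1) × 23.40 = 46.80 mol → 2060 g
% yield = 1300 / 2060 × 100 = 63.11 %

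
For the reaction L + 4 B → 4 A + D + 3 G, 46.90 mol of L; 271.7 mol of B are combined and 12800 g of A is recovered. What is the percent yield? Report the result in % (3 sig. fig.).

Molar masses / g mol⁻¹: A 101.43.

67.3 %

n(L) = 46.90 mol
n(B) = 271.7 mol
n/ν for L = 46.90/1 = 46.90
n/ν for B = 271.7/4 = 67.93
Smallest n/ν is L → limiting reagent.
theoretical n(A) = (4/1) × 46.90 = 187.6 mol → 19030 g
% yield = 12800 / 19030 × 100 = 67.26 %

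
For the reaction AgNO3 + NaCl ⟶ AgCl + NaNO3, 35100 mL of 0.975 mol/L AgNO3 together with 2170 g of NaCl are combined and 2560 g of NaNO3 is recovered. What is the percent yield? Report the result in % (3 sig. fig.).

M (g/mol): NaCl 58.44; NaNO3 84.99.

n(AgNO3) = 0.975 × 35100/1000 = 34.22 mol
n(NaCl) = 2170 / 58.44 = 37.13 mol
n/ν for AgNO3 = 34.22/1 = 34.22
n/ν for NaCl = 37.13/1 = 37.13
Smallest n/ν is AgNO3 → limiting reagent.
theoretical n(NaNO3) = (1/1) × 34.22 = 34.22 mol → 2908 g
% yield = 2560 / 2908 × 100 = 88.03 %

88.0 %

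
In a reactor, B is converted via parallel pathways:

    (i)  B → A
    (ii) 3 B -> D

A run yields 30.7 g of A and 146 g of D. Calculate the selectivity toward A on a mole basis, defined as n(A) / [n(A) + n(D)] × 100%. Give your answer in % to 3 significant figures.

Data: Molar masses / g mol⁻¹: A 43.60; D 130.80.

n(A) = 30.7 / 43.60 = 0.7041 mol
n(D) = 146 / 130.80 = 1.116 mol
selectivity = 0.7041/(0.7041+1.116) × 100 = 38.68 %

38.7 %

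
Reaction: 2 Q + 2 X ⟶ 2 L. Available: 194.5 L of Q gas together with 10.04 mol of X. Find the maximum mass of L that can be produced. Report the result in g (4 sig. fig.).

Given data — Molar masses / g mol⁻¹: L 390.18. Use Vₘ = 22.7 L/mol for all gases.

3343 g

n(Q) = 194.5 / 22.7 = 8.568 mol
n(X) = 10.04 mol
n/ν for Q = 8.568/2 = 4.284
n/ν for X = 10.04/2 = 5.020
Smallest n/ν is Q → limiting reagent.
n(L) = (2/2) × 8.568 = 8.568 mol
mass = 8.568 × 390.18 = 3343 g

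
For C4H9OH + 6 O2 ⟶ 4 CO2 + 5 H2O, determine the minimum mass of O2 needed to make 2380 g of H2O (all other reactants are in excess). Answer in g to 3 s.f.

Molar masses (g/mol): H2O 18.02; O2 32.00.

5070 g

n(H2O) = 2380 / 18.02 = 132.1 mol
n(O2) = (6/5) × 132.1 = 158.5 mol
mass = 158.5 × 32.00 = 5072 g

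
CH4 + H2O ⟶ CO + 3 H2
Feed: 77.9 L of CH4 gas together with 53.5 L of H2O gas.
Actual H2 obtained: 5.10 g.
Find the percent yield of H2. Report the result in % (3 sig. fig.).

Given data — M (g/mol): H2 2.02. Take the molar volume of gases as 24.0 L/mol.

37.8 %

n(CH4) = 77.90 / 24.0 = 3.246 mol
n(H2O) = 53.50 / 24.0 = 2.229 mol
n/ν for CH4 = 3.246/1 = 3.246
n/ν for H2O = 2.229/1 = 2.229
Smallest n/ν is H2O → limiting reagent.
theoretical n(H2) = (3/1) × 2.229 = 6.687 mol → 13.51 g
% yield = 5.10 / 13.51 × 100 = 37.75 %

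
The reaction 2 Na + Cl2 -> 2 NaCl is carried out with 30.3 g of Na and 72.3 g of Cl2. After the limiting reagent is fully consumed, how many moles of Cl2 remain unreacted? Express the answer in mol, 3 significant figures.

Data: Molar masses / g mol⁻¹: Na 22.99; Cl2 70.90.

n(Na) = 30.30 / 22.99 = 1.318 mol
n(Cl2) = 72.30 / 70.90 = 1.020 mol
n/ν → Na: 0.6590, Cl2: 1.020; Na is limiting.
Cl2 consumed = (1/2) × 1.318 = 0.6590 mol
Cl2 remaining = 1.020 − 0.6590 = 0.3610 mol

0.361 mol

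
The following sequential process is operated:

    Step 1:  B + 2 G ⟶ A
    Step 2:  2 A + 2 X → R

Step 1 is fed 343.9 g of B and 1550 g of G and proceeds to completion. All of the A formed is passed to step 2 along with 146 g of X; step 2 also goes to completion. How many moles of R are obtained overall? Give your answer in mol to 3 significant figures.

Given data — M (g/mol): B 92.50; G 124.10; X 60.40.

1.21 mol

Step 1:
n(B) = 343.9 / 92.50 = 3.718 mol
n(G) = 1550 / 124.10 = 12.49 mol
n/ν → B: 3.718, G: 6.245; B is limiting.
n(A) produced = (1/1) × 3.718 = 3.718 mol
Step 2:
n(A) available = 3.718 mol
n(X) = 146.0 / 60.40 = 2.417 mol
n/ν → A: 1.859, X: 1.209; X is limiting.
n(R) = (1/2) × 2.417 = 1.209 mol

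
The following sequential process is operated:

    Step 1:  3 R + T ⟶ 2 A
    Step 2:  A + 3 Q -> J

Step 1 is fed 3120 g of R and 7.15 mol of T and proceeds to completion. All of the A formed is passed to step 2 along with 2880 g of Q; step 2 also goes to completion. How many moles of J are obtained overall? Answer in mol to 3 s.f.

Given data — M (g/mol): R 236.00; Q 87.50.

8.81 mol

Step 1:
n(R) = 3120 / 236.00 = 13.22 mol
n(T) = 7.150 mol
n/ν for R = 13.22/3 = 4.407
n/ν for T = 7.150/1 = 7.150
Smallest n/ν is R → limiting reagent.
n(A) produced = (2/3) × 13.22 = 8.813 mol
Step 2:
n(A) available = 8.813 mol
n(Q) = 2880 / 87.50 = 32.91 mol
n/ν for A = 8.813/1 = 8.813
n/ν for Q = 32.91/3 = 10.97
Smallest n/ν is A → limiting reagent.
n(J) = (1/1) × 8.813 = 8.813 mol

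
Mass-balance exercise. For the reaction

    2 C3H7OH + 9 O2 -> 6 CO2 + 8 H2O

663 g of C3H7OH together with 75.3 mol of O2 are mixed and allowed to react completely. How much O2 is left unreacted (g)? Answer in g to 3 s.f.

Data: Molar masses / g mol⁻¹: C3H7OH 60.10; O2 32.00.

821 g

n(C3H7OH) = 663.0 / 60.10 = 11.03 mol
n(O2) = 75.30 mol
n/ν for C3H7OH = 11.03/2 = 5.515
n/ν for O2 = 75.30/9 = 8.367
Smallest n/ν is C3H7OH → limiting reagent.
O2 consumed = (9/2) × 11.03 = 49.64 mol
O2 remaining = 75.30 − 49.64 = 25.66 mol
mass = 25.66 × 32.00 = 821.1 g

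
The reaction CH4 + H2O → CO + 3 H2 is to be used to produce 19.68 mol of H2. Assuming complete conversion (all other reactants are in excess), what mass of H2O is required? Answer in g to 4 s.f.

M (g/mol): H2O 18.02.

118.2 g

n(H2) = 19.68 mol
n(H2O) = (1/3) × 19.68 = 6.560 mol
mass = 6.560 × 18.02 = 118.2 g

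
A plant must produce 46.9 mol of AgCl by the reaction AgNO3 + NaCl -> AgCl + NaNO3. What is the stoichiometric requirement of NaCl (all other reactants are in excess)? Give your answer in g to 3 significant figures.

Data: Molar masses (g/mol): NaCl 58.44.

n(AgCl) = 46.90 mol
n(NaCl) = (1/1) × 46.90 = 46.90 mol
mass = 46.90 × 58.44 = 2741 g

2740 g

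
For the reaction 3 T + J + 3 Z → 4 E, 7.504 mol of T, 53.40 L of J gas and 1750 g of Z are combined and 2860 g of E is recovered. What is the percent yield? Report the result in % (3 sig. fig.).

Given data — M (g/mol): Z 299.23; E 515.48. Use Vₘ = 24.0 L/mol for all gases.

n(T) = 7.504 mol
n(J) = 53.40 / 24.0 = 2.225 mol
n(Z) = 1750 / 299.23 = 5.848 mol
n/ν for T = 7.504/3 = 2.501
n/ν for J = 2.225/1 = 2.225
n/ν for Z = 5.848/3 = 1.949
Smallest n/ν is Z → limiting reagent.
theoretical n(E) = (4/3) × 5.848 = 7.797 mol → 4019 g
% yield = 2860 / 4019 × 100 = 71.16 %

71.2 %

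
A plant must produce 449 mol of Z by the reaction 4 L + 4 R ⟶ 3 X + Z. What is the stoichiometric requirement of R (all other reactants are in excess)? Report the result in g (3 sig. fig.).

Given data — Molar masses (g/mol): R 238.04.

428000 g

n(Z) = 449.0 mol
n(R) = (4/1) × 449.0 = 1796 mol
mass = 1796 × 238.04 = 427500 g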